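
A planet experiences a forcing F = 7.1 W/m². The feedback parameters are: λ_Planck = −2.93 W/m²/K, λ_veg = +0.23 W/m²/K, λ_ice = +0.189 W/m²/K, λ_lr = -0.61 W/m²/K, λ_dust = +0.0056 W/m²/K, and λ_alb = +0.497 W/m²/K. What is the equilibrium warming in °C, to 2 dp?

2.71 °C

Net feedback parameter λ = (−2.93) + (+0.23) + (+0.189) + (-0.61) + (+0.0056) + (+0.497) = -2.6184 W/m²/K.
ΔT = −F/λ = −7.1/(-2.6184) = 2.71 °C.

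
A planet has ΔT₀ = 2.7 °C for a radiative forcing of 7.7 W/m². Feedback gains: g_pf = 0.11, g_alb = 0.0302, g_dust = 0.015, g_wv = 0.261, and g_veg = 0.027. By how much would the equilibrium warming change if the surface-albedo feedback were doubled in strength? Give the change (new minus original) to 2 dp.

Original: g = 0.4432, ΔT = 2.7/(1−0.4432) = 4.8491 °C.
With doubled surface-albedo: g' = 0.4734, ΔT' = 2.7/(1−0.4734) = 5.1272 °C.
Change = 5.1272 − 4.8491 = 0.28 °C.

0.28 °C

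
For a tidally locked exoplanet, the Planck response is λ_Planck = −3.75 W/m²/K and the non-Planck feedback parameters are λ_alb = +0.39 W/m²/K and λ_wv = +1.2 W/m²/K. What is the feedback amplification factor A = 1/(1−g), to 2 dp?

Convert to gains: g_alb = 0.39/3.75 = 0.104; g_wv = 1.2/3.75 = 0.32.
Total gain g = 0.424.
A = 1/(1 − 0.424) = 1.74.

1.74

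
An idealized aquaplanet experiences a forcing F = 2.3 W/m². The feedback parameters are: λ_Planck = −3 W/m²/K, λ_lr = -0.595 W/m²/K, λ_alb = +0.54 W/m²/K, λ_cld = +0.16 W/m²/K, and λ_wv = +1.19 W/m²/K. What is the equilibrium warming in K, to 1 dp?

1.3 K

Net feedback parameter λ = (−3) + (-0.595) + (+0.54) + (+0.16) + (+1.19) = -1.705 W/m²/K.
ΔT = −F/λ = −2.3/(-1.705) = 1.3 K.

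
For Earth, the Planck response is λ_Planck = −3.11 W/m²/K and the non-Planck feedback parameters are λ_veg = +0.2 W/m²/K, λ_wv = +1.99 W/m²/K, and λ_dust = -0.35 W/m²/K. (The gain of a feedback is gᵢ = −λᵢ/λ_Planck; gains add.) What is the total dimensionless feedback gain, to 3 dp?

0.592

Convert to gains: g_veg = 0.2/3.11 = 0.06431; g_wv = 1.99/3.11 = 0.6399; g_dust = -0.35/3.11 = -0.1125.
Total gain g = 0.59171.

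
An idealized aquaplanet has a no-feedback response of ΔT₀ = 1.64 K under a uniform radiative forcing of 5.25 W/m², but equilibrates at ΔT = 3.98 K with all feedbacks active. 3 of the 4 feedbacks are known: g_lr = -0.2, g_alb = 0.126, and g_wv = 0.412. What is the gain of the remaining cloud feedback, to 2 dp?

0.25

Amplification A = ΔT/ΔT₀ = 3.98/1.64 = 2.427.
Total gain g = 1 − 1/A = 1 − 1/2.427 = 0.588.
Known gains sum to -0.2 + 0.126 + 0.412 = 0.338.
g_cld = 0.588 − 0.338 = 0.25.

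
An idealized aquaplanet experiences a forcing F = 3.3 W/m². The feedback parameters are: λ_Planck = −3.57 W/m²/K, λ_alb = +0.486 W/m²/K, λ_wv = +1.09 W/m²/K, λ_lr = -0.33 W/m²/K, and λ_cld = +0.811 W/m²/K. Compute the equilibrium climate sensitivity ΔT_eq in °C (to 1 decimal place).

Net feedback parameter λ = (−3.57) + (+0.486) + (+1.09) + (-0.33) + (+0.811) = -1.513 W/m²/K.
ΔT = −F/λ = −3.3/(-1.513) = 2.2 °C.

2.2 °C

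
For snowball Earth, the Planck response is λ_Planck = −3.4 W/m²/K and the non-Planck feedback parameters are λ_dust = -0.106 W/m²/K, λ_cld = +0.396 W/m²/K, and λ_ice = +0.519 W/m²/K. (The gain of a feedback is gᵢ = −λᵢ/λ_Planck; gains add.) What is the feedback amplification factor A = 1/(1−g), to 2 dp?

Convert to gains: g_dust = -0.106/3.4 = -0.03118; g_cld = 0.396/3.4 = 0.1165; g_ice = 0.519/3.4 = 0.1526.
Total gain g = 0.23792.
A = 1/(1 − 0.23792) = 1.31.

1.31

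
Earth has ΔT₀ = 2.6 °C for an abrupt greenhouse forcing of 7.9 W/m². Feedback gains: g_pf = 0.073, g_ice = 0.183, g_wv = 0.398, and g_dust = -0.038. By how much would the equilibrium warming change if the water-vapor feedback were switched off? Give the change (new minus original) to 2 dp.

-3.45 °C

Original: g = 0.616, ΔT = 2.6/(1−0.616) = 6.7708 °C.
Without water-vapor: g' = 0.218, ΔT' = 2.6/(1−0.218) = 3.3248 °C.
Change = 3.3248 − 6.7708 = -3.45 °C.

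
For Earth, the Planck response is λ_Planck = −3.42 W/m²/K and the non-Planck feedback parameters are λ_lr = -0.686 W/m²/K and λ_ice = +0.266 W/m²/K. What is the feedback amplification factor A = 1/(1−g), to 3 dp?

0.891

Convert to gains: g_lr = -0.686/3.42 = -0.2006; g_ice = 0.266/3.42 = 0.07778.
Total gain g = -0.12282.
A = 1/(1 + 0.12282) = 0.891.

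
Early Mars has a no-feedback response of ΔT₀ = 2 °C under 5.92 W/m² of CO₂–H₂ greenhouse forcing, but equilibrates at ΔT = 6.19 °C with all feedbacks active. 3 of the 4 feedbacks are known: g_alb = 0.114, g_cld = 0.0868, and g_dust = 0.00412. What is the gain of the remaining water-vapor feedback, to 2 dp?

0.47

Amplification A = ΔT/ΔT₀ = 6.19/2 = 3.095.
Total gain g = 1 − 1/A = 1 − 1/3.095 = 0.6769.
Known gains sum to 0.114 + 0.0868 + 0.00412 = 0.20492.
g_wv = 0.6769 − 0.20492 = 0.47.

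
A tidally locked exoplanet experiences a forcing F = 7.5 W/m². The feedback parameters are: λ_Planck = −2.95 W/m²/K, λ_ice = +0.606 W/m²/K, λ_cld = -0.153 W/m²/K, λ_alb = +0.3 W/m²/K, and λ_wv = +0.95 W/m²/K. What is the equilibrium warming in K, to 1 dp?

Net feedback parameter λ = (−2.95) + (+0.606) + (-0.153) + (+0.3) + (+0.95) = -1.247 W/m²/K.
ΔT = −F/λ = −7.5/(-1.247) = 6.0 K.

6.0 K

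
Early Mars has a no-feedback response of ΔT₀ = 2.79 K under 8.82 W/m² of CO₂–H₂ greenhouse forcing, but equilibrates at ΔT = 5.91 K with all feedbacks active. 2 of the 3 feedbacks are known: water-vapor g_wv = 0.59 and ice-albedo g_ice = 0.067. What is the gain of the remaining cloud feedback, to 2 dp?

-0.13

Amplification A = ΔT/ΔT₀ = 5.91/2.79 = 2.118.
Total gain g = 1 − 1/A = 1 − 1/2.118 = 0.5279.
Known gains sum to 0.59 + 0.067 = 0.657.
g_cld = 0.5279 − 0.657 = -0.13.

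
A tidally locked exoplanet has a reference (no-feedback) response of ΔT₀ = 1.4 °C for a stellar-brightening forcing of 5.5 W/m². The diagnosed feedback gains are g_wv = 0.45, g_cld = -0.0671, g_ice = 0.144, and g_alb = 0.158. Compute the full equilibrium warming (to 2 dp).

4.44 °C

Total gain g = 0.45 − 0.0671 + 0.144 + 0.158 = 0.6849.
Amplification A = 1/(1 − 0.6849) = 3.174.
ΔT = 1.4 × 3.174 = 4.44 °C.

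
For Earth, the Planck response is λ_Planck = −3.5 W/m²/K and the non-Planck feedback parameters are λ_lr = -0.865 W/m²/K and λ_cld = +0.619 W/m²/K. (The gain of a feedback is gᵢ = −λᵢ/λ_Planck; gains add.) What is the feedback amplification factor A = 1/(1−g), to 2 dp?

0.93

Convert to gains: g_lr = -0.865/3.5 = -0.2471; g_cld = 0.619/3.5 = 0.1769.
Total gain g = -0.0702.
A = 1/(1 + 0.0702) = 0.93.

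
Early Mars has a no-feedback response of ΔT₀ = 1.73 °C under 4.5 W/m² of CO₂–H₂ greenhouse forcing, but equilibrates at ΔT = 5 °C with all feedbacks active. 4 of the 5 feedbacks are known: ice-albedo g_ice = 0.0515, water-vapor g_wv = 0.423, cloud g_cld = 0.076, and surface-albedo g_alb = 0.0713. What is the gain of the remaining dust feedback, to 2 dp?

Amplification A = ΔT/ΔT₀ = 5/1.73 = 2.89.
Total gain g = 1 − 1/A = 1 − 1/2.89 = 0.654.
Known gains sum to 0.0515 + 0.423 + 0.076 + 0.0713 = 0.6218.
g_dust = 0.654 − 0.6218 = 0.03.

0.03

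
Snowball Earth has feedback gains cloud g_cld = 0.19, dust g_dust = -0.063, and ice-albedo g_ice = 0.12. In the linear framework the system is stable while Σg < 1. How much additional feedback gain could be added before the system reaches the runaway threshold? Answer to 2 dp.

0.75

Current total gain = 0.19 − 0.063 + 0.12 = 0.247.
Margin to runaway = 1 − 0.247 = 0.75.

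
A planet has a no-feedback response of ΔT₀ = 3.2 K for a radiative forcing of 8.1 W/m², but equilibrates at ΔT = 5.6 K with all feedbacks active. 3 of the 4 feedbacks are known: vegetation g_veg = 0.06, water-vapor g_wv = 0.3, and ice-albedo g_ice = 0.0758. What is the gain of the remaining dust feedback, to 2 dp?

-0.01

Amplification A = ΔT/ΔT₀ = 5.6/3.2 = 1.75.
Total gain g = 1 − 1/A = 1 − 1/1.75 = 0.4286.
Known gains sum to 0.06 + 0.3 + 0.0758 = 0.4358.
g_dust = 0.4286 − 0.4358 = -0.01.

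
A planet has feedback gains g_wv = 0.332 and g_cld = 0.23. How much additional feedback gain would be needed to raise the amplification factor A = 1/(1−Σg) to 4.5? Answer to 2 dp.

0.22

Current total gain = 0.562.
Target gain for A = 4.5: g* = 1 − 1/4.5 = 0.7778.
Additional gain needed = 0.7778 − 0.562 = 0.22.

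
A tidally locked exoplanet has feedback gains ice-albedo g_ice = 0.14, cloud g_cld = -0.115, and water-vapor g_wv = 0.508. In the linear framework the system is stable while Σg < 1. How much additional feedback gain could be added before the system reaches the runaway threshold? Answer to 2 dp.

Current total gain = 0.14 − 0.115 + 0.508 = 0.533.
Margin to runaway = 1 − 0.533 = 0.47.

0.47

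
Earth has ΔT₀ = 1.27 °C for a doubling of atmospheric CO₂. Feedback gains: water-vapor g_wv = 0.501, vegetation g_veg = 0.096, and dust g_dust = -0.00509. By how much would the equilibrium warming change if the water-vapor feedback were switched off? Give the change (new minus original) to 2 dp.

-1.72 °C

Original: g = 0.59191, ΔT = 1.27/(1−0.59191) = 3.1121 °C.
Without water-vapor: g' = 0.09091, ΔT' = 1.27/(1−0.09091) = 1.3970 °C.
Change = 1.3970 − 3.1121 = -1.72 °C.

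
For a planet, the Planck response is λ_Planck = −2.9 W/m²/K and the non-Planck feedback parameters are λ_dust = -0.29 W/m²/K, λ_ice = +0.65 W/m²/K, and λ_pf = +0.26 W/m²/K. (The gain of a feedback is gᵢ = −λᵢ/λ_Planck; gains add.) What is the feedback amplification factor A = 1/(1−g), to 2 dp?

Convert to gains: g_dust = -0.29/2.9 = -0.1; g_ice = 0.65/2.9 = 0.2241; g_pf = 0.26/2.9 = 0.08966.
Total gain g = 0.21376.
A = 1/(1 − 0.21376) = 1.27.

1.27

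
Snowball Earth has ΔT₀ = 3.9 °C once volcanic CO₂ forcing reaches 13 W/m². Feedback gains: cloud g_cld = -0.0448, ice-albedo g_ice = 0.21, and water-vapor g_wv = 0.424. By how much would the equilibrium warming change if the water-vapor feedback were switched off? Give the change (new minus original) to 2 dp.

Original: g = 0.5892, ΔT = 3.9/(1−0.5892) = 9.4937 °C.
Without water-vapor: g' = 0.1652, ΔT' = 3.9/(1−0.1652) = 4.6718 °C.
Change = 4.6718 − 9.4937 = -4.82 °C.

-4.82 °C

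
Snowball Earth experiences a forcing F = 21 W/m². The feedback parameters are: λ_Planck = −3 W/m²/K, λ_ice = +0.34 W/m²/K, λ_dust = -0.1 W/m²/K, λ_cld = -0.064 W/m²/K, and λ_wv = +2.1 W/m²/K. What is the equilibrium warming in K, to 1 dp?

29.0 K

Net feedback parameter λ = (−3) + (+0.34) + (-0.1) + (-0.064) + (+2.1) = -0.724 W/m²/K.
ΔT = −F/λ = −21/(-0.724) = 29.0 K.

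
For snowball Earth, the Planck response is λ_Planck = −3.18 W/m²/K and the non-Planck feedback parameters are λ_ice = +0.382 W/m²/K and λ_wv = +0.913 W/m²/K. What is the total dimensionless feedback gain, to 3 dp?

Convert to gains: g_ice = 0.382/3.18 = 0.1201; g_wv = 0.913/3.18 = 0.2871.
Total gain g = 0.4072.

0.407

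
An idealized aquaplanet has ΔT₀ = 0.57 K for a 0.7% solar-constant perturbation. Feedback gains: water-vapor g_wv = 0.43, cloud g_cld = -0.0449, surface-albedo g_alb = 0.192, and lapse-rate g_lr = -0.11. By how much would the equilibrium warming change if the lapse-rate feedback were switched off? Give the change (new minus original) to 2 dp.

0.28 K

Original: g = 0.4671, ΔT = 0.57/(1−0.4671) = 1.0696 K.
Without lapse-rate: g' = 0.5771, ΔT' = 0.57/(1−0.5771) = 1.3478 K.
Change = 1.3478 − 1.0696 = 0.28 K.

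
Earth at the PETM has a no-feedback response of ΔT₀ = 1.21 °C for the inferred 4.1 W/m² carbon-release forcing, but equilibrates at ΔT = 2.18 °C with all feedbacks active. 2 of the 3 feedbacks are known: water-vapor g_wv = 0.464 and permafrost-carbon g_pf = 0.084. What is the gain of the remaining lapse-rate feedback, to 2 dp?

Amplification A = ΔT/ΔT₀ = 2.18/1.21 = 1.802.
Total gain g = 1 − 1/A = 1 − 1/1.802 = 0.4451.
Known gains sum to 0.464 + 0.084 = 0.548.
g_lr = 0.4451 − 0.548 = -0.10.

-0.10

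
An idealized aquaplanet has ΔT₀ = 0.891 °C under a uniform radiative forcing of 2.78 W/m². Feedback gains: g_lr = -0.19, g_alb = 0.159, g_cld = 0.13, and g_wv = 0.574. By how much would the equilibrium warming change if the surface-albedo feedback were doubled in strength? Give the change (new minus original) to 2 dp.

2.58 °C

Original: g = 0.673, ΔT = 0.891/(1−0.673) = 2.7248 °C.
With doubled surface-albedo: g' = 0.832, ΔT' = 0.891/(1−0.832) = 5.3036 °C.
Change = 5.3036 − 2.7248 = 2.58 °C.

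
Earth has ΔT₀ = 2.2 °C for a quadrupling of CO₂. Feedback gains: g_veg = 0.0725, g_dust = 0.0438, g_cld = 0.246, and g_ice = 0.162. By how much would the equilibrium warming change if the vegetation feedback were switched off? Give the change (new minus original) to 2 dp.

Original: g = 0.5243, ΔT = 2.2/(1−0.5243) = 4.6248 °C.
Without vegetation: g' = 0.4518, ΔT' = 2.2/(1−0.4518) = 4.0131 °C.
Change = 4.0131 − 4.6248 = -0.61 °C.

-0.61 °C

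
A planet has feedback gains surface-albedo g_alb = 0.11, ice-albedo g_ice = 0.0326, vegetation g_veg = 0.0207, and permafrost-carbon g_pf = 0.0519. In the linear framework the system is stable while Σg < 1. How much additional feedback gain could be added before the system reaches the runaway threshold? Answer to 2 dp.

0.78

Current total gain = 0.11 + 0.0326 + 0.0207 + 0.0519 = 0.2152.
Margin to runaway = 1 − 0.2152 = 0.78.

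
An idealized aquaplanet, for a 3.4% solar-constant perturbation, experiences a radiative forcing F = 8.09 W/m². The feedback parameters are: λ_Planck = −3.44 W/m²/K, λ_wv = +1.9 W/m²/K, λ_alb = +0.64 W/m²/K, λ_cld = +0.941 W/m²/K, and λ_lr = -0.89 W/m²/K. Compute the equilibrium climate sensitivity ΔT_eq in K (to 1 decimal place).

Net feedback parameter λ = (−3.44) + (+1.9) + (+0.64) + (+0.941) + (-0.89) = -0.849 W/m²/K.
ΔT = −F/λ = −8.09/(-0.849) = 9.5 K.

9.5 K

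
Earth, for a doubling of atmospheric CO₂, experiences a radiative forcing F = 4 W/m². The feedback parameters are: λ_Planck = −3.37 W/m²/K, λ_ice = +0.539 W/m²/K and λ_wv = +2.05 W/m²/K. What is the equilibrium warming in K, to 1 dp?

Net feedback parameter λ = (−3.37) + (+0.539) + (+2.05) = -0.781 W/m²/K.
ΔT = −F/λ = −4/(-0.781) = 5.1 K.

5.1 K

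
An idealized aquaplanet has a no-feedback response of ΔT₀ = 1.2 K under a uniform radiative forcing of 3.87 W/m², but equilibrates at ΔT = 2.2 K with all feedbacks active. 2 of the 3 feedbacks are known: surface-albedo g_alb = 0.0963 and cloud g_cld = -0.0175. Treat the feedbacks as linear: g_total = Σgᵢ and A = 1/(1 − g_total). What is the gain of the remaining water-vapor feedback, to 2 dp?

0.38

Amplification A = ΔT/ΔT₀ = 2.2/1.2 = 1.833.
Total gain g = 1 − 1/A = 1 − 1/1.833 = 0.4544.
Known gains sum to 0.0963 − 0.0175 = 0.0788.
g_wv = 0.4544 − 0.0788 = 0.38.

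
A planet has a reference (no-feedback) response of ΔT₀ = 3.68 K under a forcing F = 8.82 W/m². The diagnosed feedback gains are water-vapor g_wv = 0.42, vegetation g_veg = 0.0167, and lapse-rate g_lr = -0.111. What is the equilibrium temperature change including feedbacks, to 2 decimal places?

Total gain g = 0.42 + 0.0167 − 0.111 = 0.3257.
Amplification A = 1/(1 − 0.3257) = 1.483.
ΔT = 3.68 × 1.483 = 5.46 K.

5.46 K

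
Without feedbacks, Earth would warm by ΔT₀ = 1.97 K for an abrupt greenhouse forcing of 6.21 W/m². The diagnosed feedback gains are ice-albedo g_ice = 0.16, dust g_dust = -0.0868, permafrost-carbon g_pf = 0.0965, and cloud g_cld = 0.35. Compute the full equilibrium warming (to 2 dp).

Total gain g = 0.16 − 0.0868 + 0.0965 + 0.35 = 0.5197.
Amplification A = 1/(1 − 0.5197) = 2.082.
ΔT = 1.97 × 2.082 = 4.10 K.

4.10 K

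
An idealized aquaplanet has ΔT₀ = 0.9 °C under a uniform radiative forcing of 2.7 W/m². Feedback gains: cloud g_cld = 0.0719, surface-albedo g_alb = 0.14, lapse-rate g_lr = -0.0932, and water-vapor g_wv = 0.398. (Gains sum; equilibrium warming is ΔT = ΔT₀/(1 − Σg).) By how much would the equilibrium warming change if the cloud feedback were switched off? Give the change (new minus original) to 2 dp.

-0.24 °C

Original: g = 0.5167, ΔT = 0.9/(1−0.5167) = 1.8622 °C.
Without cloud: g' = 0.4448, ΔT' = 0.9/(1−0.4448) = 1.6210 °C.
Change = 1.6210 − 1.8622 = -0.24 °C.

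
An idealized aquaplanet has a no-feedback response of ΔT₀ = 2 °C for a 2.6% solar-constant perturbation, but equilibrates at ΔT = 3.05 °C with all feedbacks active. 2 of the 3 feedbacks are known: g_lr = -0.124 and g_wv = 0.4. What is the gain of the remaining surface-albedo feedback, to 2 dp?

0.07

Amplification A = ΔT/ΔT₀ = 3.05/2 = 1.525.
Total gain g = 1 − 1/A = 1 − 1/1.525 = 0.3443.
Known gains sum to -0.124 + 0.4 = 0.276.
g_alb = 0.3443 − 0.276 = 0.07.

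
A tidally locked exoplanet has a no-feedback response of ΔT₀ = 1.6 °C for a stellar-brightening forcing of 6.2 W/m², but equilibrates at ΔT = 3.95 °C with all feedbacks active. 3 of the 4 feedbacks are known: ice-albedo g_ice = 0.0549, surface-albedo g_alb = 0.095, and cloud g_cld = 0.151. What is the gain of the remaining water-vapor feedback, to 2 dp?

Amplification A = ΔT/ΔT₀ = 3.95/1.6 = 2.469.
Total gain g = 1 − 1/A = 1 − 1/2.469 = 0.595.
Known gains sum to 0.0549 + 0.095 + 0.151 = 0.3009.
g_wv = 0.595 − 0.3009 = 0.29.

0.29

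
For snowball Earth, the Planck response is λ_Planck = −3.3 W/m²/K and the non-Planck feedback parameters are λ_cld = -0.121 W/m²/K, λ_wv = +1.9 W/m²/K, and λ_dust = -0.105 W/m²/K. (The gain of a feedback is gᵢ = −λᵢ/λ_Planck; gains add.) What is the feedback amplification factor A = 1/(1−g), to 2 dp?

2.03

Convert to gains: g_cld = -0.121/3.3 = -0.03667; g_wv = 1.9/3.3 = 0.5758; g_dust = -0.105/3.3 = -0.03182.
Total gain g = 0.50731.
A = 1/(1 − 0.50731) = 2.03.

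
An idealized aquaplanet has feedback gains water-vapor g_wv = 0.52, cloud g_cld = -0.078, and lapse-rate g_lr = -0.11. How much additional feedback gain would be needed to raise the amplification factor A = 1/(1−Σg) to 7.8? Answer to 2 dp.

0.54

Current total gain = 0.332.
Target gain for A = 7.8: g* = 1 − 1/7.8 = 0.8718.
Additional gain needed = 0.8718 − 0.332 = 0.54.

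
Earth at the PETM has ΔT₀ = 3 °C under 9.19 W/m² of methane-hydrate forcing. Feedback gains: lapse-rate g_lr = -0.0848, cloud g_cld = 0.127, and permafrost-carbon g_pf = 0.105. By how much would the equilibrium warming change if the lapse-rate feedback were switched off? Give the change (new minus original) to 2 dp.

Original: g = 0.1472, ΔT = 3/(1−0.1472) = 3.5178 °C.
Without lapse-rate: g' = 0.232, ΔT' = 3/(1−0.232) = 3.9062 °C.
Change = 3.9062 − 3.5178 = 0.39 °C.

0.39 °C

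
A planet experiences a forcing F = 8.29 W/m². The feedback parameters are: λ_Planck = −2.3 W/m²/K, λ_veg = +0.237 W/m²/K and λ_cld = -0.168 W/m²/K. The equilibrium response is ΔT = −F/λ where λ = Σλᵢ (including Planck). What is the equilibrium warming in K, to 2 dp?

Net feedback parameter λ = (−2.3) + (+0.237) + (-0.168) = -2.231 W/m²/K.
ΔT = −F/λ = −8.29/(-2.231) = 3.72 K.

3.72 K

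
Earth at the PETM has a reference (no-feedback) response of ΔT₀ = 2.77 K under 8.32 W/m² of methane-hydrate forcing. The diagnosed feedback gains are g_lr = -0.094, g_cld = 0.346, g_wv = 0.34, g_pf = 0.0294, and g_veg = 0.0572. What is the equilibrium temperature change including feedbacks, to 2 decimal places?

Total gain g = -0.094 + 0.346 + 0.34 + 0.0294 + 0.0572 = 0.6786.
Amplification A = 1/(1 − 0.6786) = 3.111.
ΔT = 2.77 × 3.111 = 8.62 K.

8.62 K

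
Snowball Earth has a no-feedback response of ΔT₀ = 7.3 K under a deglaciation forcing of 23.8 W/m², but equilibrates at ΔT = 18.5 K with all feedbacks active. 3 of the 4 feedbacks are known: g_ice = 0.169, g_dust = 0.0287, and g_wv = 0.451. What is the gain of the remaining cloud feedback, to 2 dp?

Amplification A = ΔT/ΔT₀ = 18.5/7.3 = 2.534.
Total gain g = 1 − 1/A = 1 − 1/2.534 = 0.6054.
Known gains sum to 0.169 + 0.0287 + 0.451 = 0.6487.
g_cld = 0.6054 − 0.6487 = -0.04.

-0.04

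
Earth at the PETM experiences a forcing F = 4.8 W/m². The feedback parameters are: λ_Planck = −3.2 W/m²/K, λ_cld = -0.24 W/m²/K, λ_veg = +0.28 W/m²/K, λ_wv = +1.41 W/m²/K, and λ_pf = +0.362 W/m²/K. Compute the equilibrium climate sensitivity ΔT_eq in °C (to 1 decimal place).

Net feedback parameter λ = (−3.2) + (-0.24) + (+0.28) + (+1.41) + (+0.362) = -1.388 W/m²/K.
ΔT = −F/λ = −4.8/(-1.388) = 3.5 °C.

3.5 °C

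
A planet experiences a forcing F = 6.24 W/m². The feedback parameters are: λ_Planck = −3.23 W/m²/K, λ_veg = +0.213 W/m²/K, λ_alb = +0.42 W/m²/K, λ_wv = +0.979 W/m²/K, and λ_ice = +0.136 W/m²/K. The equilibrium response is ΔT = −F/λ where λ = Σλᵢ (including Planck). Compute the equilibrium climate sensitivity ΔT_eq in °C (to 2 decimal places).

Net feedback parameter λ = (−3.23) + (+0.213) + (+0.42) + (+0.979) + (+0.136) = -1.482 W/m²/K.
ΔT = −F/λ = −6.24/(-1.482) = 4.21 °C.

4.21 °C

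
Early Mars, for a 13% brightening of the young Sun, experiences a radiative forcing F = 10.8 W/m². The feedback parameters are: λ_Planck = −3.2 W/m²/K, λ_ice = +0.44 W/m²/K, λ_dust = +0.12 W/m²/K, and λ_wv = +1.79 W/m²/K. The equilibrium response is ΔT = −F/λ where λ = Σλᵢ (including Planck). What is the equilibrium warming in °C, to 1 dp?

12.7 °C

Net feedback parameter λ = (−3.2) + (+0.44) + (+0.12) + (+1.79) = -0.85 W/m²/K.
ΔT = −F/λ = −10.8/(-0.85) = 12.7 °C.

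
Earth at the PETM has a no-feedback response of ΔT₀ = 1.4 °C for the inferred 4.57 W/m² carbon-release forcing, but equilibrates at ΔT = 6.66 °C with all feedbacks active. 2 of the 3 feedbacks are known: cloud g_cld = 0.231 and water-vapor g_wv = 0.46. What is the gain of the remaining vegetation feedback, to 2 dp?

Amplification A = ΔT/ΔT₀ = 6.66/1.4 = 4.757.
Total gain g = 1 − 1/A = 1 − 1/4.757 = 0.7898.
Known gains sum to 0.231 + 0.46 = 0.691.
g_veg = 0.7898 − 0.691 = 0.10.

0.10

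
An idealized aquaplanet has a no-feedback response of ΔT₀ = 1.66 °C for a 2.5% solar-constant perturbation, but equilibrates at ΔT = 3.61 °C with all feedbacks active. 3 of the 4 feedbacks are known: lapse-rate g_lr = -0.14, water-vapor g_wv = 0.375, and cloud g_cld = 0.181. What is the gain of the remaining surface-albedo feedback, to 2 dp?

Amplification A = ΔT/ΔT₀ = 3.61/1.66 = 2.175.
Total gain g = 1 − 1/A = 1 − 1/2.175 = 0.5402.
Known gains sum to -0.14 + 0.375 + 0.181 = 0.416.
g_alb = 0.5402 − 0.416 = 0.12.

0.12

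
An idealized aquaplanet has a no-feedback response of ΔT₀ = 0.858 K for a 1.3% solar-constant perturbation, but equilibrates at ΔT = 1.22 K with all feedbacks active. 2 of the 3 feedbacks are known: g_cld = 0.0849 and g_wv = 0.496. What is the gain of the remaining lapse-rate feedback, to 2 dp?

-0.28

Amplification A = ΔT/ΔT₀ = 1.22/0.858 = 1.422.
Total gain g = 1 − 1/A = 1 − 1/1.422 = 0.2968.
Known gains sum to 0.0849 + 0.496 = 0.5809.
g_lr = 0.2968 − 0.5809 = -0.28.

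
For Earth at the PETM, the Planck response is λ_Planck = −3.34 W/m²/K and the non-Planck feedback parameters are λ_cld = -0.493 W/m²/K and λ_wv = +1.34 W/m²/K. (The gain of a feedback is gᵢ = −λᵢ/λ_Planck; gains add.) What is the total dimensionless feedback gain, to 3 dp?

Convert to gains: g_cld = -0.493/3.34 = -0.1476; g_wv = 1.34/3.34 = 0.4012.
Total gain g = 0.2536.

0.254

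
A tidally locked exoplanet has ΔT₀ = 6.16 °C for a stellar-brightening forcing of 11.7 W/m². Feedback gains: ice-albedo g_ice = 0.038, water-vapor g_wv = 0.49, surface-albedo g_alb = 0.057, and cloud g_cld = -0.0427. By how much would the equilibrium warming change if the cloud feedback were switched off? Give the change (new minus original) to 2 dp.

1.38 °C

Original: g = 0.5423, ΔT = 6.16/(1−0.5423) = 13.4586 °C.
Without cloud: g' = 0.585, ΔT' = 6.16/(1−0.585) = 14.8434 °C.
Change = 14.8434 − 13.4586 = 1.38 °C.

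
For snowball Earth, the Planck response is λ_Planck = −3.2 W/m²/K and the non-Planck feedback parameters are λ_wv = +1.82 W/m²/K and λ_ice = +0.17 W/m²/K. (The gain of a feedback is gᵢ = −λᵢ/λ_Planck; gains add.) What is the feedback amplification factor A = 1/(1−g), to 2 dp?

Convert to gains: g_wv = 1.82/3.2 = 0.5687; g_ice = 0.17/3.2 = 0.05312.
Total gain g = 0.62182.
A = 1/(1 − 0.62182) = 2.64.

2.64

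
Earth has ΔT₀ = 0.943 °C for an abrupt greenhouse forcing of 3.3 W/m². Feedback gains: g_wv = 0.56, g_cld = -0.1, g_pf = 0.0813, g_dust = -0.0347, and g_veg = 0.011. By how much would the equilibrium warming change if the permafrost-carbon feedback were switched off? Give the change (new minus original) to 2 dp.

-0.28 °C

Original: g = 0.5176, ΔT = 0.943/(1−0.5176) = 1.9548 °C.
Without permafrost-carbon: g' = 0.4363, ΔT' = 0.943/(1−0.4363) = 1.6729 °C.
Change = 1.6729 − 1.9548 = -0.28 °C.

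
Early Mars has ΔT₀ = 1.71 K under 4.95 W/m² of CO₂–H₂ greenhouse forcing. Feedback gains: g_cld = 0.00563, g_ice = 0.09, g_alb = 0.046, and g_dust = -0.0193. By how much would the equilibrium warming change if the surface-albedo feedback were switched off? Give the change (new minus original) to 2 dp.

-0.10 K

Original: g = 0.12233, ΔT = 1.71/(1−0.12233) = 1.9483 K.
Without surface-albedo: g' = 0.07633, ΔT' = 1.71/(1−0.07633) = 1.8513 K.
Change = 1.8513 − 1.9483 = -0.10 K.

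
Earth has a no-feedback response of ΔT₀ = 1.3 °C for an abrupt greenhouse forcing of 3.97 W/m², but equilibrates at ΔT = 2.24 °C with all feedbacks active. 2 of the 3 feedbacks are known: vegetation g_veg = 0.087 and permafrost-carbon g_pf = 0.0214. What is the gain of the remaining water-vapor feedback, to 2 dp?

Amplification A = ΔT/ΔT₀ = 2.24/1.3 = 1.723.
Total gain g = 1 − 1/A = 1 − 1/1.723 = 0.4196.
Known gains sum to 0.087 + 0.0214 = 0.1084.
g_wv = 0.4196 − 0.1084 = 0.31.

0.31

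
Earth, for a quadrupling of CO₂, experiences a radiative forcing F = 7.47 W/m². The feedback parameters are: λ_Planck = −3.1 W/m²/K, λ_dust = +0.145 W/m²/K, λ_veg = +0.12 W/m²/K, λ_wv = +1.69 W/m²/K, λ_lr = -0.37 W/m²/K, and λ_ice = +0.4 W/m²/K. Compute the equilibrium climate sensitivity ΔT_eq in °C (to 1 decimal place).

Net feedback parameter λ = (−3.1) + (+0.145) + (+0.12) + (+1.69) + (-0.37) + (+0.4) = -1.115 W/m²/K.
ΔT = −F/λ = −7.47/(-1.115) = 6.7 °C.

6.7 °C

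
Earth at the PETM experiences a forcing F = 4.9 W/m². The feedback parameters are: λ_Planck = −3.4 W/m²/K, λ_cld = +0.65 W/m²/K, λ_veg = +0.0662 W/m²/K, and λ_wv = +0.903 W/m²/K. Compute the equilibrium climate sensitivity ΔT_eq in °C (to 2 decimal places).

2.75 °C

Net feedback parameter λ = (−3.4) + (+0.65) + (+0.0662) + (+0.903) = -1.7808 W/m²/K.
ΔT = −F/λ = −4.9/(-1.7808) = 2.75 °C.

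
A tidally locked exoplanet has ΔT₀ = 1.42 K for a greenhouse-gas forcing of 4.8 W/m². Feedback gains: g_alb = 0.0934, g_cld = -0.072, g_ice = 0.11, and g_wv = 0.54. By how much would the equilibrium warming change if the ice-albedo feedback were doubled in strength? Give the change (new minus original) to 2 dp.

Original: g = 0.6714, ΔT = 1.42/(1−0.6714) = 4.3214 K.
With doubled ice-albedo: g' = 0.7814, ΔT' = 1.42/(1−0.7814) = 6.4959 K.
Change = 6.4959 − 4.3214 = 2.17 K.

2.17 K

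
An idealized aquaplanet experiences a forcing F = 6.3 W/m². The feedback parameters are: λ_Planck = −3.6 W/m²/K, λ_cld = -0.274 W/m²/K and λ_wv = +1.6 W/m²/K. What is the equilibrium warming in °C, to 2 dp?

2.77 °C

Net feedback parameter λ = (−3.6) + (-0.274) + (+1.6) = -2.274 W/m²/K.
ΔT = −F/λ = −6.3/(-2.274) = 2.77 °C.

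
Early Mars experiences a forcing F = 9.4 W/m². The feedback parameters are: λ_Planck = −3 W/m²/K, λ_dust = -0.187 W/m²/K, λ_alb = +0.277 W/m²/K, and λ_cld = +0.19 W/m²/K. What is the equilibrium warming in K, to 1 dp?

3.5 K

Net feedback parameter λ = (−3) + (-0.187) + (+0.277) + (+0.19) = -2.72 W/m²/K.
ΔT = −F/λ = −9.4/(-2.72) = 3.5 K.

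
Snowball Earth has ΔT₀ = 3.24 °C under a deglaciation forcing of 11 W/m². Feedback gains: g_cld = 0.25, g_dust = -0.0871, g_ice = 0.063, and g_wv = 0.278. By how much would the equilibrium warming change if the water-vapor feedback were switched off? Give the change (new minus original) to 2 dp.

Original: g = 0.5039, ΔT = 3.24/(1−0.5039) = 6.5309 °C.
Without water-vapor: g' = 0.2259, ΔT' = 3.24/(1−0.2259) = 4.1855 °C.
Change = 4.1855 − 6.5309 = -2.35 °C.

-2.35 °C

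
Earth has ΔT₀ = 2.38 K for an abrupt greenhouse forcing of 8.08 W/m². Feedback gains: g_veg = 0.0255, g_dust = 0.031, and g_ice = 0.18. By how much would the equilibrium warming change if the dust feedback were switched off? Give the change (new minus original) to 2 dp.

Original: g = 0.2365, ΔT = 2.38/(1−0.2365) = 3.1172 K.
Without dust: g' = 0.2055, ΔT' = 2.38/(1−0.2055) = 2.9956 K.
Change = 2.9956 − 3.1172 = -0.12 K.

-0.12 K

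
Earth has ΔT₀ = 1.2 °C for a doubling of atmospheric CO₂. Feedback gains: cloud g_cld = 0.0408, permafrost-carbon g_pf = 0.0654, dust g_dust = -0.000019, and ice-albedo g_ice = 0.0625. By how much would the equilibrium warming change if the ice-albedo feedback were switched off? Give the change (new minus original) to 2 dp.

-0.10 °C

Original: g = 0.168681, ΔT = 1.2/(1−0.168681) = 1.4435 °C.
Without ice-albedo: g' = 0.106181, ΔT' = 1.2/(1−0.106181) = 1.3426 °C.
Change = 1.3426 − 1.4435 = -0.10 °C.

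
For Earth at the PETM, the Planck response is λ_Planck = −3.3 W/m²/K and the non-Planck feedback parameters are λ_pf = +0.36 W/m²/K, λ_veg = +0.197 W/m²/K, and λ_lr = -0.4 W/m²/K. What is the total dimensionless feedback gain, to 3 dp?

0.048

Convert to gains: g_pf = 0.36/3.3 = 0.1091; g_veg = 0.197/3.3 = 0.0597; g_lr = -0.4/3.3 = -0.1212.
Total gain g = 0.0476.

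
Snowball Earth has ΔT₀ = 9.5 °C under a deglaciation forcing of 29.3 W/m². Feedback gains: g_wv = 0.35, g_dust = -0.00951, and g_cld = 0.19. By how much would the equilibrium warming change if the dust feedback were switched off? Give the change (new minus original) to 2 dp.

Original: g = 0.53049, ΔT = 9.5/(1−0.53049) = 20.2339 °C.
Without dust: g' = 0.54, ΔT' = 9.5/(1−0.54) = 20.6522 °C.
Change = 20.6522 − 20.2339 = 0.42 °C.

0.42 °C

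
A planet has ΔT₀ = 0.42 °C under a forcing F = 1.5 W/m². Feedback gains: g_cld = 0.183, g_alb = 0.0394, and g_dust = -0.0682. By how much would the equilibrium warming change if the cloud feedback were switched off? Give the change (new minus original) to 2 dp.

Original: g = 0.1542, ΔT = 0.42/(1−0.1542) = 0.4966 °C.
Without cloud: g' = -0.0288, ΔT' = 0.42/(1+0.0288) = 0.4082 °C.
Change = 0.4082 − 0.4966 = -0.09 °C.

-0.09 °C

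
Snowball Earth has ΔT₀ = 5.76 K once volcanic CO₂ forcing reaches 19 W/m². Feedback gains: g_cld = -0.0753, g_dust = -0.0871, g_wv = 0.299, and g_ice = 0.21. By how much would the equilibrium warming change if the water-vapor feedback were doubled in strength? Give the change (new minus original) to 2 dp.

Original: g = 0.3466, ΔT = 5.76/(1−0.3466) = 8.8154 K.
With doubled water-vapor: g' = 0.6456, ΔT' = 5.76/(1−0.6456) = 16.2528 K.
Change = 16.2528 − 8.8154 = 7.44 K.

7.44 K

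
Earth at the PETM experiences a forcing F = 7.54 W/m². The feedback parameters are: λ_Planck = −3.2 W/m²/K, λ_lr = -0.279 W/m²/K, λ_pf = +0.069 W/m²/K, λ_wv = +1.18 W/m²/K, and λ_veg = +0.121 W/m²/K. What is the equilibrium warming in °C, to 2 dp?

3.58 °C

Net feedback parameter λ = (−3.2) + (-0.279) + (+0.069) + (+1.18) + (+0.121) = -2.109 W/m²/K.
ΔT = −F/λ = −7.54/(-2.109) = 3.58 °C.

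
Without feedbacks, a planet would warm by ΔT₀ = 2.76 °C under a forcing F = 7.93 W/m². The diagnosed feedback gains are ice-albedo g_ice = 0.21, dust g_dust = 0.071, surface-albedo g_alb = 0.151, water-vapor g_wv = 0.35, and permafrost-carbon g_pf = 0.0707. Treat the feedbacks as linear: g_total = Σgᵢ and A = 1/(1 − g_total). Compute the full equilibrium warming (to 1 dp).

18.7 °C

Total gain g = 0.21 + 0.071 + 0.151 + 0.35 + 0.0707 = 0.8527.
Amplification A = 1/(1 − 0.8527) = 6.789.
ΔT = 2.76 × 6.789 = 18.7 °C.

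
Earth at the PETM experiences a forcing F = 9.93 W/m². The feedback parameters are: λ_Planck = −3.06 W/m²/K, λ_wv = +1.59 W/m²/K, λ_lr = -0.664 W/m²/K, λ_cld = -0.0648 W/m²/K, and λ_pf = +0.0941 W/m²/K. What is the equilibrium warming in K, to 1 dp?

Net feedback parameter λ = (−3.06) + (+1.59) + (-0.664) + (-0.0648) + (+0.0941) = -2.1047 W/m²/K.
ΔT = −F/λ = −9.93/(-2.1047) = 4.7 K.

4.7 K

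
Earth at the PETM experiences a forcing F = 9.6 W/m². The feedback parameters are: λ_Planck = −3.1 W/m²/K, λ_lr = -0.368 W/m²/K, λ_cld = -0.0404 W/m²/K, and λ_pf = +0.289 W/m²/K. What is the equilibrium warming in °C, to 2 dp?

Net feedback parameter λ = (−3.1) + (-0.368) + (-0.0404) + (+0.289) = -3.2194 W/m²/K.
ΔT = −F/λ = −9.6/(-3.2194) = 2.98 °C.

2.98 °C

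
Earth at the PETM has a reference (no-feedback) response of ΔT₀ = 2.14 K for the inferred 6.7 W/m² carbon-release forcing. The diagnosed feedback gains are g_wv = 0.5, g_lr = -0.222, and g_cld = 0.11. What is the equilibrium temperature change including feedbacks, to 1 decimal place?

3.5 K

Total gain g = 0.5 − 0.222 + 0.11 = 0.388.
Amplification A = 1/(1 − 0.388) = 1.634.
ΔT = 2.14 × 1.634 = 3.5 K.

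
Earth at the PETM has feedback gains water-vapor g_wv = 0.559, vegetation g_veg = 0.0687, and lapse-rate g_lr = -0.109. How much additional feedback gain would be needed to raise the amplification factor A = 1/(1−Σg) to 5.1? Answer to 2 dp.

Current total gain = 0.5187.
Target gain for A = 5.1: g* = 1 − 1/5.1 = 0.8039.
Additional gain needed = 0.8039 − 0.5187 = 0.29.

0.29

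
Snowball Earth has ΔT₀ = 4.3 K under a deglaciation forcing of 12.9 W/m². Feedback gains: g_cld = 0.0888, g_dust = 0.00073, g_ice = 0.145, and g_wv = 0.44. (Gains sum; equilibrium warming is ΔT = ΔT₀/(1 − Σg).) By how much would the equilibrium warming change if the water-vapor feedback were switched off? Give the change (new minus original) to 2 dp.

-7.59 K

Original: g = 0.67453, ΔT = 4.3/(1−0.67453) = 13.2117 K.
Without water-vapor: g' = 0.23453, ΔT' = 4.3/(1−0.23453) = 5.6175 K.
Change = 5.6175 − 13.2117 = -7.59 K.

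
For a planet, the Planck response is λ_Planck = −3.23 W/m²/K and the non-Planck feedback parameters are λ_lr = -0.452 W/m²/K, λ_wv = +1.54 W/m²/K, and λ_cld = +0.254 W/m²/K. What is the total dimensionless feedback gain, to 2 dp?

0.42

Convert to gains: g_lr = -0.452/3.23 = -0.1399; g_wv = 1.54/3.23 = 0.4768; g_cld = 0.254/3.23 = 0.07864.
Total gain g = 0.41554.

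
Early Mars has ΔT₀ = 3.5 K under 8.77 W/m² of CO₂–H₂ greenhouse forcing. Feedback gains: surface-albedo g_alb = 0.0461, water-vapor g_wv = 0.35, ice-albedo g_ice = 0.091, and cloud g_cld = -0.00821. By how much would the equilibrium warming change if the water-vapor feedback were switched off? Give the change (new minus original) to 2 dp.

-2.70 K

Original: g = 0.47889, ΔT = 3.5/(1−0.47889) = 6.7164 K.
Without water-vapor: g' = 0.12889, ΔT' = 3.5/(1−0.12889) = 4.0179 K.
Change = 4.0179 − 6.7164 = -2.70 K.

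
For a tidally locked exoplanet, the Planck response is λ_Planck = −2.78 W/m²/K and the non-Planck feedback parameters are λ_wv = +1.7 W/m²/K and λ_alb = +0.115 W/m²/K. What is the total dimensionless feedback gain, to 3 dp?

0.653

Convert to gains: g_wv = 1.7/2.78 = 0.6115; g_alb = 0.115/2.78 = 0.04137.
Total gain g = 0.65287.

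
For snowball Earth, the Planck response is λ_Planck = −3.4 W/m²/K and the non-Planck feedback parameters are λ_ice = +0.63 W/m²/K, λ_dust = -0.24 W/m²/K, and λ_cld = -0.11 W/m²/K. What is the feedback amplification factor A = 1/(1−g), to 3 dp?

Convert to gains: g_ice = 0.63/3.4 = 0.1853; g_dust = -0.24/3.4 = -0.07059; g_cld = -0.11/3.4 = -0.03235.
Total gain g = 0.08236.
A = 1/(1 − 0.08236) = 1.090.

1.090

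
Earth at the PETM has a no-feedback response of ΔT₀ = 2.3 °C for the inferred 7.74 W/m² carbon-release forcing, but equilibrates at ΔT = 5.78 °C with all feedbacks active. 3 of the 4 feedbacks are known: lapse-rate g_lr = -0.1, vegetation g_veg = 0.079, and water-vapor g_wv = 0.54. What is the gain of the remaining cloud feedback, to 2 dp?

0.08

Amplification A = ΔT/ΔT₀ = 5.78/2.3 = 2.513.
Total gain g = 1 − 1/A = 1 − 1/2.513 = 0.6021.
Known gains sum to -0.1 + 0.079 + 0.54 = 0.519.
g_cld = 0.6021 − 0.519 = 0.08.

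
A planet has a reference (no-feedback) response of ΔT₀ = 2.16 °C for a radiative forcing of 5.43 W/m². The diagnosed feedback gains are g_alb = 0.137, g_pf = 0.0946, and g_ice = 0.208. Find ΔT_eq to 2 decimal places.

Total gain g = 0.137 + 0.0946 + 0.208 = 0.4396.
Amplification A = 1/(1 − 0.4396) = 1.784.
ΔT = 2.16 × 1.784 = 3.85 °C.

3.85 °C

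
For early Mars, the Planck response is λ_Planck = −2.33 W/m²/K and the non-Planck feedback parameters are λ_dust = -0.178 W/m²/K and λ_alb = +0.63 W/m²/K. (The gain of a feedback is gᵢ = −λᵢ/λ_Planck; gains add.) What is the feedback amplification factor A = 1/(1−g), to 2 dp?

1.24

Convert to gains: g_dust = -0.178/2.33 = -0.07639; g_alb = 0.63/2.33 = 0.2704.
Total gain g = 0.19401.
A = 1/(1 − 0.19401) = 1.24.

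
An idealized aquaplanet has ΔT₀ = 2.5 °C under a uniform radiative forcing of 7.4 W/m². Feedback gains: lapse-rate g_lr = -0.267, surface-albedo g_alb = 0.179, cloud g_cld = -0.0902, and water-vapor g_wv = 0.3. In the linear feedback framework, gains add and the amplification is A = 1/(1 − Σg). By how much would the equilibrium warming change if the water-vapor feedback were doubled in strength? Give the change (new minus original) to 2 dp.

1.48 °C

Original: g = 0.1218, ΔT = 2.5/(1−0.1218) = 2.8467 °C.
With doubled water-vapor: g' = 0.4218, ΔT' = 2.5/(1−0.4218) = 4.3238 °C.
Change = 4.3238 − 2.8467 = 1.48 °C.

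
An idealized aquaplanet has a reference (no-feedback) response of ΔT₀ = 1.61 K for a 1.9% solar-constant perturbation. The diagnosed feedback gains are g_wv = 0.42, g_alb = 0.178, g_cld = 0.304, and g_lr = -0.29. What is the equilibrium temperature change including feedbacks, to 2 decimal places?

Total gain g = 0.42 + 0.178 + 0.304 − 0.29 = 0.612.
Amplification A = 1/(1 − 0.612) = 2.577.
ΔT = 1.61 × 2.577 = 4.15 K.

4.15 K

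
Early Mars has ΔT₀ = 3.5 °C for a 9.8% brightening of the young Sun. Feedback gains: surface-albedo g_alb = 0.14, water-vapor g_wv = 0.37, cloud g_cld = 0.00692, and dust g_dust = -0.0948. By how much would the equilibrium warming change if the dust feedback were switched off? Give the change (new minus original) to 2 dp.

1.19 °C

Original: g = 0.42212, ΔT = 3.5/(1−0.42212) = 6.0566 °C.
Without dust: g' = 0.51692, ΔT' = 3.5/(1−0.51692) = 7.2452 °C.
Change = 7.2452 − 6.0566 = 1.19 °C.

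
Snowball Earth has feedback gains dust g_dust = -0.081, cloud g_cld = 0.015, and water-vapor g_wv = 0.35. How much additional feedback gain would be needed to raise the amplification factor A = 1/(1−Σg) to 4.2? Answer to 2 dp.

Current total gain = 0.284.
Target gain for A = 4.2: g* = 1 − 1/4.2 = 0.7619.
Additional gain needed = 0.7619 − 0.284 = 0.48.

0.48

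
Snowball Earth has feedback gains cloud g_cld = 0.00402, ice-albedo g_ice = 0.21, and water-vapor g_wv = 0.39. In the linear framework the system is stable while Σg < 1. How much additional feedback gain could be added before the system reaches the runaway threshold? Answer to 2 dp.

0.40

Current total gain = 0.00402 + 0.21 + 0.39 = 0.60402.
Margin to runaway = 1 − 0.60402 = 0.40.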